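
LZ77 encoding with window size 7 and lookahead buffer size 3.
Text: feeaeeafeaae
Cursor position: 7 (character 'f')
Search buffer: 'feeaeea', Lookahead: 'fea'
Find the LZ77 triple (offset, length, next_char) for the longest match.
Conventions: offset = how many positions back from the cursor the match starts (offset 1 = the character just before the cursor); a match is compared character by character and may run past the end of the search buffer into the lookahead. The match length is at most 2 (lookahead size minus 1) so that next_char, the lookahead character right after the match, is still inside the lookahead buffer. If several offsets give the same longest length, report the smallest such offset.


Try each offset into the search buffer:
  offset=1 (pos 6, char 'a'): match length 0
  offset=2 (pos 5, char 'e'): match length 0
  offset=3 (pos 4, char 'e'): match length 0
  offset=4 (pos 3, char 'a'): match length 0
  offset=5 (pos 2, char 'e'): match length 0
  offset=6 (pos 1, char 'e'): match length 0
  offset=7 (pos 0, char 'f'): match length 2
Longest match has length 2 at offset 7.
next_char = character at position 7 + 2 = 9 -> 'a'

Best match: offset=7, length=2 (matching 'fe' starting at position 0)
LZ77 triple: (7, 2, 'a')


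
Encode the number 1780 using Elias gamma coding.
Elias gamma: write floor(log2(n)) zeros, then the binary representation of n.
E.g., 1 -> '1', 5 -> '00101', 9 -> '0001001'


num_bits = floor(log2(1780)) + 1 = 11
leading_zeros = num_bits - 1 = 10
binary(1780) = 11011110100

Elias gamma(1780) = '0000000000' + '11011110100' = 000000000011011110100 (21 bits)


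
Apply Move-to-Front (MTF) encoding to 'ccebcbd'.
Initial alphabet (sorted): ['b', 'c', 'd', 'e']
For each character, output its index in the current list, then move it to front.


MTF encoding:
'c': index 1 in ['b', 'c', 'd', 'e'] -> ['c', 'b', 'd', 'e']
'c': index 0 in ['c', 'b', 'd', 'e'] -> ['c', 'b', 'd', 'e']
'e': index 3 in ['c', 'b', 'd', 'e'] -> ['e', 'c', 'b', 'd']
'b': index 2 in ['e', 'c', 'b', 'd'] -> ['b', 'e', 'c', 'd']
'c': index 2 in ['b', 'e', 'c', 'd'] -> ['c', 'b', 'e', 'd']
'b': index 1 in ['c', 'b', 'e', 'd'] -> ['b', 'c', 'e', 'd']
'd': index 3 in ['b', 'c', 'e', 'd'] -> ['d', 'b', 'c', 'e']


Output: [1, 0, 3, 2, 2, 1, 3]


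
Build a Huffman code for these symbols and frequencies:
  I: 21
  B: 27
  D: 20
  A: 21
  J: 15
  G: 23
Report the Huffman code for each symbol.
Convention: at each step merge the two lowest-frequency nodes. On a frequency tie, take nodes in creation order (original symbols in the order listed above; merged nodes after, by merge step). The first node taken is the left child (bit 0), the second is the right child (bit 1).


Huffman tree construction:
Step 1: Merge J(15) + D(20) = 35
Step 2: Merge I(21) + A(21) = 42
Step 3: Merge G(23) + B(27) = 50
Step 4: Merge (J+D)(35) + (I+A)(42) = 77
Step 5: Merge (G+B)(50) + ((J+D)+(I+A))(77) = 127
Read each symbol's code off the tree from the root (left child = 0, right child = 1).

Codes:
  I: 110 (length 3)
  B: 01 (length 2)
  D: 101 (length 3)
  A: 111 (length 3)
  J: 100 (length 3)
  G: 00 (length 2)
Average code length: 331/127 = 2.6063 bits/symbol


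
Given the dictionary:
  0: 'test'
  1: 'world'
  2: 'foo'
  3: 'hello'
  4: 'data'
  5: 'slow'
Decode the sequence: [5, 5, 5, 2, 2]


Look up each index in the dictionary:
  5 -> 'slow'
  5 -> 'slow'
  5 -> 'slow'
  2 -> 'foo'
  2 -> 'foo'

Decoded: "slow slow slow foo foo"


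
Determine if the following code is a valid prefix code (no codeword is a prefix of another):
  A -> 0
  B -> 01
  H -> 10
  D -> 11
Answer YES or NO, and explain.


Checking each pair (does one codeword prefix another?):
  A='0' vs B='01': prefix -- VIOLATION

NO -- this is NOT a valid prefix code. A (0) is a prefix of B (01).


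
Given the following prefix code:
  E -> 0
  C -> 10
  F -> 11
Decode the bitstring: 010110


Decoding step by step:
Bits 0 -> E
Bits 10 -> C
Bits 11 -> F
Bits 0 -> E


Decoded message: ECFE


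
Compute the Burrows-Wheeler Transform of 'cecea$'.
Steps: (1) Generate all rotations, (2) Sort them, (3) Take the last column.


Rotations (sorted):
  0: $cecea -> last char: a
  1: a$cece -> last char: e
  2: cea$ce -> last char: e
  3: cecea$ -> last char: $
  4: ea$cec -> last char: c
  5: ecea$c -> last char: c


BWT = aee$cc


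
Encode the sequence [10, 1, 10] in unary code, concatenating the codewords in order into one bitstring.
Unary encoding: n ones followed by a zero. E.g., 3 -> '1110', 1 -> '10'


Encode each number as n ones followed by a terminating 0:
  10 -> 11111111110 (11 bits)
  1 -> 10 (2 bits)
  10 -> 11111111110 (11 bits)
Total length = 11 + 2 + 11 = 24 bits.

Unary([10, 1, 10]) = 111111111101011111111110 (24 bits)


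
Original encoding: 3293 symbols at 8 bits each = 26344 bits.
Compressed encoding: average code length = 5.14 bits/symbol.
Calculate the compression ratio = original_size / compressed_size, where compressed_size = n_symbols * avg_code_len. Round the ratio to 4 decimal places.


original_size = n_symbols * orig_bits = 3293 * 8 = 26344 bits
compressed_size = n_symbols * avg_code_len = 3293 * 5.14 = 16926.02 bits
ratio = original_size / compressed_size = 26344 / 16926.02 = 1.5564

Compression ratio = 1.5564


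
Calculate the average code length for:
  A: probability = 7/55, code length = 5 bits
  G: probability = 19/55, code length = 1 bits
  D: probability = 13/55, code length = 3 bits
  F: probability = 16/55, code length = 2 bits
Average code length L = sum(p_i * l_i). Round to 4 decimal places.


Weighted contributions p_i * l_i:
  A: (7/55) * 5 = 35/55
  G: (19/55) * 1 = 19/55
  D: (13/55) * 3 = 39/55
  F: (16/55) * 2 = 32/55
Sum = (35 + 19 + 39 + 32)/55 = 125/55

L = 125/55 = 2.2727 bits/symbol


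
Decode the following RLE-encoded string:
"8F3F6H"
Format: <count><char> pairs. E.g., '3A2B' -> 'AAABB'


Expanding each <count><char> pair:
  8F -> 'FFFFFFFF'
  3F -> 'FFF'
  6H -> 'HHHHHH'

Decoded = FFFFFFFFFFFHHHHHH


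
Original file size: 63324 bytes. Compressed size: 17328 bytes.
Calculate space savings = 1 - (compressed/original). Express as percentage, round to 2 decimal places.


ratio = compressed/original = 17328/63324 = 0.27364
savings = 1 - ratio = 1 - 0.27364 = 0.72636
as a percentage: 0.72636 * 100 = 72.64%

Space savings = 1 - 17328/63324 = 72.64%


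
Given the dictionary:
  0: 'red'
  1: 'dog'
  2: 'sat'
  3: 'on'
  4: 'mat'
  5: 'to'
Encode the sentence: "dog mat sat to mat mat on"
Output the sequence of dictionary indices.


Look up each word in the dictionary:
  'dog' -> 1
  'mat' -> 4
  'sat' -> 2
  'to' -> 5
  'mat' -> 4
  'mat' -> 4
  'on' -> 3

Encoded: [1, 4, 2, 5, 4, 4, 3]


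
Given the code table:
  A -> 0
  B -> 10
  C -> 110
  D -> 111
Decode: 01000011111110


Decoding:
0 -> A
10 -> B
0 -> A
0 -> A
0 -> A
111 -> D
111 -> D
10 -> B


Result: ABAAADDB


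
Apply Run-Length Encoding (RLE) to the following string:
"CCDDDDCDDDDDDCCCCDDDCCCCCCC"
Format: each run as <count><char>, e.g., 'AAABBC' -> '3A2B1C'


Scanning runs left to right:
  i=0: run of 'C' x 2 -> '2C'
  i=2: run of 'D' x 4 -> '4D'
  i=6: run of 'C' x 1 -> '1C'
  i=7: run of 'D' x 6 -> '6D'
  i=13: run of 'C' x 4 -> '4C'
  i=17: run of 'D' x 3 -> '3D'
  i=20: run of 'C' x 7 -> '7C'

RLE = 2C4D1C6D4C3D7C


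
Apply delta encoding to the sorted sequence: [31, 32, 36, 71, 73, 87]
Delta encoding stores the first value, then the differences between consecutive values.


First value: 31
Deltas:
  32 - 31 = 1
  36 - 32 = 4
  71 - 36 = 35
  73 - 71 = 2
  87 - 73 = 14


Delta encoded: [31, 1, 4, 35, 2, 14]


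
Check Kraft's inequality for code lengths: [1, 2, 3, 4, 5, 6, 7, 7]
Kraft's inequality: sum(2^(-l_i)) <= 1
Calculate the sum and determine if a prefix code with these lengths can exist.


Sum = 2^(-1) + 2^(-2) + 2^(-3) + 2^(-4) + 2^(-5) + 2^(-6) + 2^(-7) + 2^(-7)
    = 0.5 + 0.25 + 0.125 + 0.0625 + 0.03125 + 0.015625 + 0.0078125 + 0.0078125
    = 128/128 = 1.0
Since 1.0 <= 1, Kraft's inequality IS satisfied.
A prefix code with these lengths CAN exist.

Kraft sum = 1.0. Satisfied.


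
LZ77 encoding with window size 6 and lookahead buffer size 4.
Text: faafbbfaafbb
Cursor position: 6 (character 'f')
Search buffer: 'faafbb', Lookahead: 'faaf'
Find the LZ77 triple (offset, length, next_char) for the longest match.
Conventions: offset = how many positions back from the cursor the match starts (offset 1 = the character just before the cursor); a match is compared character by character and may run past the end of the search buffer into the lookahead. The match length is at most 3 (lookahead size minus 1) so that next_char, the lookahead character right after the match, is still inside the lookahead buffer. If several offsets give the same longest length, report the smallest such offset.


Try each offset into the search buffer:
  offset=1 (pos 5, char 'b'): match length 0
  offset=2 (pos 4, char 'b'): match length 0
  offset=3 (pos 3, char 'f'): match length 1
  offset=4 (pos 2, char 'a'): match length 0
  offset=5 (pos 1, char 'a'): match length 0
  offset=6 (pos 0, char 'f'): match length 3
Longest match has length 3 at offset 6.
next_char = character at position 6 + 3 = 9 -> 'f'

Best match: offset=6, length=3 (matching 'faa' starting at position 0)
LZ77 triple: (6, 3, 'f')


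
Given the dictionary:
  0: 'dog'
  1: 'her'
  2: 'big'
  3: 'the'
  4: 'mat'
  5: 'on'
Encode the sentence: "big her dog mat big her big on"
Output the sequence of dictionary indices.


Look up each word in the dictionary:
  'big' -> 2
  'her' -> 1
  'dog' -> 0
  'mat' -> 4
  'big' -> 2
  'her' -> 1
  'big' -> 2
  'on' -> 5

Encoded: [2, 1, 0, 4, 2, 1, 2, 5]


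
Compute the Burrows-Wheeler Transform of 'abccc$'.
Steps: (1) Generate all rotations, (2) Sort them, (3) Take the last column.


Rotations (sorted):
  0: $abccc -> last char: c
  1: abccc$ -> last char: $
  2: bccc$a -> last char: a
  3: c$abcc -> last char: c
  4: cc$abc -> last char: c
  5: ccc$ab -> last char: b


BWT = c$accb


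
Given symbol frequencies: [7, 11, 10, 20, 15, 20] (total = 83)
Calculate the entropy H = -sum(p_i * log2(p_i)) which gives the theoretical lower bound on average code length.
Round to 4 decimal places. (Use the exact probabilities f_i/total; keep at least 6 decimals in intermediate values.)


Per-symbol terms -p_i * log2(p_i) with p_i = f_i/83:
  p = 7/83 = 0.084337: log2(p) = -3.567685, -p*log2(p) = 0.300889
  p = 11/83 = 0.132530: log2(p) = -2.915608, -p*log2(p) = 0.386406
  p = 10/83 = 0.120482: log2(p) = -3.053111, -p*log2(p) = 0.367845
  p = 20/83 = 0.240964: log2(p) = -2.053111, -p*log2(p) = 0.494726
  p = 15/83 = 0.180723: log2(p) = -2.468149, -p*log2(p) = 0.446051
  p = 20/83 = 0.240964: log2(p) = -2.053111, -p*log2(p) = 0.494726
H = 0.300889 + 0.386406 + 0.367845 + 0.494726 + 0.446051 + 0.494726 = 2.490643

H = 2.4906 bits/symbol


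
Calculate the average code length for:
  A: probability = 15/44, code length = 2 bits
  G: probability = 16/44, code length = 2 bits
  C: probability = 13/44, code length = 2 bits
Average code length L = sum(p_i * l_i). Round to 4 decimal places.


Weighted contributions p_i * l_i:
  A: (15/44) * 2 = 30/44
  G: (16/44) * 2 = 32/44
  C: (13/44) * 2 = 26/44
Sum = (30 + 32 + 26)/44 = 88/44

L = 88/44 = 2.0000 bits/symbol


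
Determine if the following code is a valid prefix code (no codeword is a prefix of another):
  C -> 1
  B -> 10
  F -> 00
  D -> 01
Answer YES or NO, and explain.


Checking each pair (does one codeword prefix another?):
  C='1' vs B='10': prefix -- VIOLATION

NO -- this is NOT a valid prefix code. C (1) is a prefix of B (10).


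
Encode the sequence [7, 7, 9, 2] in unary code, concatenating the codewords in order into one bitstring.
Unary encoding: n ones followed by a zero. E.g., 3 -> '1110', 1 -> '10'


Encode each number as n ones followed by a terminating 0:
  7 -> 11111110 (8 bits)
  7 -> 11111110 (8 bits)
  9 -> 1111111110 (10 bits)
  2 -> 110 (3 bits)
Total length = 8 + 8 + 10 + 3 = 29 bits.

Unary([7, 7, 9, 2]) = 11111110111111101111111110110 (29 bits)


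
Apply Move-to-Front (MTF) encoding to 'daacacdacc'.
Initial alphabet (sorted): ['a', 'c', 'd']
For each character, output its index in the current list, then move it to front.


MTF encoding:
'd': index 2 in ['a', 'c', 'd'] -> ['d', 'a', 'c']
'a': index 1 in ['d', 'a', 'c'] -> ['a', 'd', 'c']
'a': index 0 in ['a', 'd', 'c'] -> ['a', 'd', 'c']
'c': index 2 in ['a', 'd', 'c'] -> ['c', 'a', 'd']
'a': index 1 in ['c', 'a', 'd'] -> ['a', 'c', 'd']
'c': index 1 in ['a', 'c', 'd'] -> ['c', 'a', 'd']
'd': index 2 in ['c', 'a', 'd'] -> ['d', 'c', 'a']
'a': index 2 in ['d', 'c', 'a'] -> ['a', 'd', 'c']
'c': index 2 in ['a', 'd', 'c'] -> ['c', 'a', 'd']
'c': index 0 in ['c', 'a', 'd'] -> ['c', 'a', 'd']


Output: [2, 1, 0, 2, 1, 1, 2, 2, 2, 0]


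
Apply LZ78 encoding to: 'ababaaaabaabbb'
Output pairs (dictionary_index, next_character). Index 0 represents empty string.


LZ78 encoding steps:
Dictionary: {0: ''}
Step 1: w='' (idx 0), next='a' -> output (0, 'a'), add 'a' as idx 1
Step 2: w='' (idx 0), next='b' -> output (0, 'b'), add 'b' as idx 2
Step 3: w='a' (idx 1), next='b' -> output (1, 'b'), add 'ab' as idx 3
Step 4: w='a' (idx 1), next='a' -> output (1, 'a'), add 'aa' as idx 4
Step 5: w='aa' (idx 4), next='b' -> output (4, 'b'), add 'aab' as idx 5
Step 6: w='aab' (idx 5), next='b' -> output (5, 'b'), add 'aabb' as idx 6
Step 7: w='b' (idx 2), end of input -> output (2, '')


Encoded: [(0, 'a'), (0, 'b'), (1, 'b'), (1, 'a'), (4, 'b'), (5, 'b'), (2, '')]


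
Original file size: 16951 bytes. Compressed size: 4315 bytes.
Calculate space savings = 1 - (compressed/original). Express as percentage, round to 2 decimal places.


ratio = compressed/original = 4315/16951 = 0.254557
savings = 1 - ratio = 1 - 0.254557 = 0.745443
as a percentage: 0.745443 * 100 = 74.54%

Space savings = 1 - 4315/16951 = 74.54%


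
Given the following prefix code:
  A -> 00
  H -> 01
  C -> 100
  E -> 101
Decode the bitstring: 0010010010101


Decoding step by step:
Bits 00 -> A
Bits 100 -> C
Bits 100 -> C
Bits 101 -> E
Bits 01 -> H


Decoded message: ACCEH


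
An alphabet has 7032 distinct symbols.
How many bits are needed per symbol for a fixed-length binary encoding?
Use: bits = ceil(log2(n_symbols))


log2(7032) = 12.7797
Bracket: 2^12 = 4096 < 7032 <= 2^13 = 8192
So ceil(log2(7032)) = 13

bits = ceil(log2(7032)) = ceil(12.7797) = 13 bits


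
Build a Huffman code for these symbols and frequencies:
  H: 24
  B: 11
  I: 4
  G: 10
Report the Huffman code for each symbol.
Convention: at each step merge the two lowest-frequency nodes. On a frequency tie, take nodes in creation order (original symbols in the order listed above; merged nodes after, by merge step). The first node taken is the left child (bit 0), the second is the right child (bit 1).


Huffman tree construction:
Step 1: Merge I(4) + G(10) = 14
Step 2: Merge B(11) + (I+G)(14) = 25
Step 3: Merge H(24) + (B+(I+G))(25) = 49
Read each symbol's code off the tree from the root (left child = 0, right child = 1).

Codes:
  H: 0 (length 1)
  B: 10 (length 2)
  I: 110 (length 3)
  G: 111 (length 3)
Average code length: 88/49 = 1.7959 bits/symbol


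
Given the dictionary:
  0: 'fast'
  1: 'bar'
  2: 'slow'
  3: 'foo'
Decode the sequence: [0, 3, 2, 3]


Look up each index in the dictionary:
  0 -> 'fast'
  3 -> 'foo'
  2 -> 'slow'
  3 -> 'foo'

Decoded: "fast foo slow foo"


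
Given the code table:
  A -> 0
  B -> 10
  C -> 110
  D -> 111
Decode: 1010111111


Decoding:
10 -> B
10 -> B
111 -> D
111 -> D


Result: BBDD


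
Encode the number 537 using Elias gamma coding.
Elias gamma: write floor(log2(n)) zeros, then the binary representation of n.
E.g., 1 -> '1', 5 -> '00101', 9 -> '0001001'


num_bits = floor(log2(537)) + 1 = 10
leading_zeros = num_bits - 1 = 9
binary(537) = 1000011001

Elias gamma(537) = '000000000' + '1000011001' = 0000000001000011001 (19 bits)


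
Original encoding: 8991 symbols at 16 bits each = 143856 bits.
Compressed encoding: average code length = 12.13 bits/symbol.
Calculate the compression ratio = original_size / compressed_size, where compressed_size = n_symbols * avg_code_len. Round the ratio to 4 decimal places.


original_size = n_symbols * orig_bits = 8991 * 16 = 143856 bits
compressed_size = n_symbols * avg_code_len = 8991 * 12.13 = 109060.83 bits
ratio = original_size / compressed_size = 143856 / 109060.83 = 1.319

Compression ratio = 1.319


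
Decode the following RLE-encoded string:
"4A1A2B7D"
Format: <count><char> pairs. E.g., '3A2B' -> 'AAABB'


Expanding each <count><char> pair:
  4A -> 'AAAA'
  1A -> 'A'
  2B -> 'BB'
  7D -> 'DDDDDDD'

Decoded = AAAAABBDDDDDDD


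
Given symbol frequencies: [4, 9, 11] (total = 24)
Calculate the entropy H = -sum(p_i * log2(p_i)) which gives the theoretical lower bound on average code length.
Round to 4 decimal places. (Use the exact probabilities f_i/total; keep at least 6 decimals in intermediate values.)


Per-symbol terms -p_i * log2(p_i) with p_i = f_i/24:
  p = 4/24 = 0.166667: log2(p) = -2.584963, -p*log2(p) = 0.430827
  p = 9/24 = 0.375000: log2(p) = -1.415037, -p*log2(p) = 0.530639
  p = 11/24 = 0.458333: log2(p) = -1.125531, -p*log2(p) = 0.515868
H = 0.430827 + 0.530639 + 0.515868 = 1.477334

H = 1.4773 bits/symbol


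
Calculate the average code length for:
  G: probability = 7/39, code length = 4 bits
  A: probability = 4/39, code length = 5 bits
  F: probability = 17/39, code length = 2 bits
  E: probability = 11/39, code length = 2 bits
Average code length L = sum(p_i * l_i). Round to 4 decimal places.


Weighted contributions p_i * l_i:
  G: (7/39) * 4 = 28/39
  A: (4/39) * 5 = 20/39
  F: (17/39) * 2 = 34/39
  E: (11/39) * 2 = 22/39
Sum = (28 + 20 + 34 + 22)/39 = 104/39

L = 104/39 = 2.6667 bits/symbol


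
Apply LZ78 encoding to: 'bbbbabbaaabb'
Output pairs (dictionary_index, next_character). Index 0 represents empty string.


LZ78 encoding steps:
Dictionary: {0: ''}
Step 1: w='' (idx 0), next='b' -> output (0, 'b'), add 'b' as idx 1
Step 2: w='b' (idx 1), next='b' -> output (1, 'b'), add 'bb' as idx 2
Step 3: w='b' (idx 1), next='a' -> output (1, 'a'), add 'ba' as idx 3
Step 4: w='bb' (idx 2), next='a' -> output (2, 'a'), add 'bba' as idx 4
Step 5: w='' (idx 0), next='a' -> output (0, 'a'), add 'a' as idx 5
Step 6: w='a' (idx 5), next='b' -> output (5, 'b'), add 'ab' as idx 6
Step 7: w='b' (idx 1), end of input -> output (1, '')


Encoded: [(0, 'b'), (1, 'b'), (1, 'a'), (2, 'a'), (0, 'a'), (5, 'b'), (1, '')]


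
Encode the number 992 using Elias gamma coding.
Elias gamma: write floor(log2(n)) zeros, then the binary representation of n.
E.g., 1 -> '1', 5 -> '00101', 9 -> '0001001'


num_bits = floor(log2(992)) + 1 = 10
leading_zeros = num_bits - 1 = 9
binary(992) = 1111100000

Elias gamma(992) = '000000000' + '1111100000' = 0000000001111100000 (19 bits)


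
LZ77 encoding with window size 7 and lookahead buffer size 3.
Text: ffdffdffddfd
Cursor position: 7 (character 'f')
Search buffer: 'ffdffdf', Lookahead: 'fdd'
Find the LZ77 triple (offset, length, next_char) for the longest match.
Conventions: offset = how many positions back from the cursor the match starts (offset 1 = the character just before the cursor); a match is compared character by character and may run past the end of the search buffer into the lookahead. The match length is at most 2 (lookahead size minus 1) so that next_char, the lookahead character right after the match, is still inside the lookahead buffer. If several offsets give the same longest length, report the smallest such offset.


Try each offset into the search buffer:
  offset=1 (pos 6, char 'f'): match length 1
  offset=2 (pos 5, char 'd'): match length 0
  offset=3 (pos 4, char 'f'): match length 2
  offset=4 (pos 3, char 'f'): match length 1
  offset=5 (pos 2, char 'd'): match length 0
  offset=6 (pos 1, char 'f'): match length 2
  offset=7 (pos 0, char 'f'): match length 1
Longest match has length 2, found at offsets 3, 6; take the smallest, offset 3.
next_char = character at position 7 + 2 = 9 -> 'd'

Best match: offset=3, length=2 (matching 'fd' starting at position 4)
LZ77 triple: (3, 2, 'd')


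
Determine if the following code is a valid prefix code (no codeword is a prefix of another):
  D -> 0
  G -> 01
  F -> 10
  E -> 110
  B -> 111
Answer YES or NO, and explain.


Checking each pair (does one codeword prefix another?):
  D='0' vs G='01': prefix -- VIOLATION

NO -- this is NOT a valid prefix code. D (0) is a prefix of G (01).


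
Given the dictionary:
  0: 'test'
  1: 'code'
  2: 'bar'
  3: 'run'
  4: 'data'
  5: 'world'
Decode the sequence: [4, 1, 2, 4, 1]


Look up each index in the dictionary:
  4 -> 'data'
  1 -> 'code'
  2 -> 'bar'
  4 -> 'data'
  1 -> 'code'

Decoded: "data code bar data code"


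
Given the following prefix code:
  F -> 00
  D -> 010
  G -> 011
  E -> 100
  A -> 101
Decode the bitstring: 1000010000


Decoding step by step:
Bits 100 -> E
Bits 00 -> F
Bits 100 -> E
Bits 00 -> F


Decoded message: EFEF


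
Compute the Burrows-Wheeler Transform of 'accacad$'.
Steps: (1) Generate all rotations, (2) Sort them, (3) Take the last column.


Rotations (sorted):
  0: $accacad -> last char: d
  1: acad$acc -> last char: c
  2: accacad$ -> last char: $
  3: ad$accac -> last char: c
  4: cacad$ac -> last char: c
  5: cad$acca -> last char: a
  6: ccacad$a -> last char: a
  7: d$accaca -> last char: a


BWT = dc$ccaaa


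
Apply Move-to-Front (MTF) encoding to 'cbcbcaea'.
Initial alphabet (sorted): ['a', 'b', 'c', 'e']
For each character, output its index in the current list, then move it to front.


MTF encoding:
'c': index 2 in ['a', 'b', 'c', 'e'] -> ['c', 'a', 'b', 'e']
'b': index 2 in ['c', 'a', 'b', 'e'] -> ['b', 'c', 'a', 'e']
'c': index 1 in ['b', 'c', 'a', 'e'] -> ['c', 'b', 'a', 'e']
'b': index 1 in ['c', 'b', 'a', 'e'] -> ['b', 'c', 'a', 'e']
'c': index 1 in ['b', 'c', 'a', 'e'] -> ['c', 'b', 'a', 'e']
'a': index 2 in ['c', 'b', 'a', 'e'] -> ['a', 'c', 'b', 'e']
'e': index 3 in ['a', 'c', 'b', 'e'] -> ['e', 'a', 'c', 'b']
'a': index 1 in ['e', 'a', 'c', 'b'] -> ['a', 'e', 'c', 'b']


Output: [2, 2, 1, 1, 1, 2, 3, 1]


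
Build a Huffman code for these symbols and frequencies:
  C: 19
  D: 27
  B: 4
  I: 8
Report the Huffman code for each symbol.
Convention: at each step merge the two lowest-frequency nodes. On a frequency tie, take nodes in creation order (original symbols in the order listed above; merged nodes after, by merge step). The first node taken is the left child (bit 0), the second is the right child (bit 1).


Huffman tree construction:
Step 1: Merge B(4) + I(8) = 12
Step 2: Merge (B+I)(12) + C(19) = 31
Step 3: Merge D(27) + ((B+I)+C)(31) = 58
Read each symbol's code off the tree from the root (left child = 0, right child = 1).

Codes:
  C: 11 (length 2)
  D: 0 (length 1)
  B: 100 (length 3)
  I: 101 (length 3)
Average code length: 101/58 = 1.7414 bits/symbol


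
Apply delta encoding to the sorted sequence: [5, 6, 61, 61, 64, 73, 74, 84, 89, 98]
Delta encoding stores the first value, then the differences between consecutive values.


First value: 5
Deltas:
  6 - 5 = 1
  61 - 6 = 55
  61 - 61 = 0
  64 - 61 = 3
  73 - 64 = 9
  74 - 73 = 1
  84 - 74 = 10
  89 - 84 = 5
  98 - 89 = 9


Delta encoded: [5, 1, 55, 0, 3, 9, 1, 10, 5, 9]


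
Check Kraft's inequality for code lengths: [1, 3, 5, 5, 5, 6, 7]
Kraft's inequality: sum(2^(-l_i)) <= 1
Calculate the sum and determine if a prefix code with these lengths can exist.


Sum = 2^(-1) + 2^(-3) + 2^(-5) + 2^(-5) + 2^(-5) + 2^(-6) + 2^(-7)
    = 0.5 + 0.125 + 0.03125 + 0.03125 + 0.03125 + 0.015625 + 0.0078125
    = 95/128 = 0.7421875
Since 0.7421875 <= 1, Kraft's inequality IS satisfied.
A prefix code with these lengths CAN exist.

Kraft sum = 0.7421875. Satisfied.


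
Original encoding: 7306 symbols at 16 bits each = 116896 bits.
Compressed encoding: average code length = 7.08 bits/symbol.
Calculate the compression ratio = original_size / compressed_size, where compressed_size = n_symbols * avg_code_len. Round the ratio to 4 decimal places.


original_size = n_symbols * orig_bits = 7306 * 16 = 116896 bits
compressed_size = n_symbols * avg_code_len = 7306 * 7.08 = 51726.48 bits
ratio = original_size / compressed_size = 116896 / 51726.48 = 2.2599

Compression ratio = 2.2599


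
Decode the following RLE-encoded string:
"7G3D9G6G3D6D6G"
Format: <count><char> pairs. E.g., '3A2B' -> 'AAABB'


Expanding each <count><char> pair:
  7G -> 'GGGGGGG'
  3D -> 'DDD'
  9G -> 'GGGGGGGGG'
  6G -> 'GGGGGG'
  3D -> 'DDD'
  6D -> 'DDDDDD'
  6G -> 'GGGGGG'

Decoded = GGGGGGGDDDGGGGGGGGGGGGGGGDDDDDDDDDGGGGGG


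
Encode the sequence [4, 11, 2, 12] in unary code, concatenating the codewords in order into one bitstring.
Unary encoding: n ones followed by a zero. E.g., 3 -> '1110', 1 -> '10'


Encode each number as n ones followed by a terminating 0:
  4 -> 11110 (5 bits)
  11 -> 111111111110 (12 bits)
  2 -> 110 (3 bits)
  12 -> 1111111111110 (13 bits)
Total length = 5 + 12 + 3 + 13 = 33 bits.

Unary([4, 11, 2, 12]) = 111101111111111101101111111111110 (33 bits)


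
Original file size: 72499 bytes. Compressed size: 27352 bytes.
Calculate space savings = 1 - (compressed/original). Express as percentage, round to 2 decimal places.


ratio = compressed/original = 27352/72499 = 0.377274
savings = 1 - ratio = 1 - 0.377274 = 0.622726
as a percentage: 0.622726 * 100 = 62.27%

Space savings = 1 - 27352/72499 = 62.27%


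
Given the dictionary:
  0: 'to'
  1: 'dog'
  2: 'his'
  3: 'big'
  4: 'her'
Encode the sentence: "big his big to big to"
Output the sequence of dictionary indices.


Look up each word in the dictionary:
  'big' -> 3
  'his' -> 2
  'big' -> 3
  'to' -> 0
  'big' -> 3
  'to' -> 0

Encoded: [3, 2, 3, 0, 3, 0]


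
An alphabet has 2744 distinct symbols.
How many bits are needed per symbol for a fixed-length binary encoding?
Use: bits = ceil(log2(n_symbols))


log2(2744) = 11.4221
Bracket: 2^11 = 2048 < 2744 <= 2^12 = 4096
So ceil(log2(2744)) = 12

bits = ceil(log2(2744)) = ceil(11.4221) = 12 bits


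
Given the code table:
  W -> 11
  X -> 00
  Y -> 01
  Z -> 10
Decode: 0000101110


Decoding:
00 -> X
00 -> X
10 -> Z
11 -> W
10 -> Z


Result: XXZWZ


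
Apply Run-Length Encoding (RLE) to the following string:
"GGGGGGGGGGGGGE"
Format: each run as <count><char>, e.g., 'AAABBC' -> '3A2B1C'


Scanning runs left to right:
  i=0: run of 'G' x 13 -> '13G'
  i=13: run of 'E' x 1 -> '1E'

RLE = 13G1E


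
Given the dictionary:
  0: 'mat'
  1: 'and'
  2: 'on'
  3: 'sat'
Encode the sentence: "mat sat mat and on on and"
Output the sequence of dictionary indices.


Look up each word in the dictionary:
  'mat' -> 0
  'sat' -> 3
  'mat' -> 0
  'and' -> 1
  'on' -> 2
  'on' -> 2
  'and' -> 1

Encoded: [0, 3, 0, 1, 2, 2, 1]


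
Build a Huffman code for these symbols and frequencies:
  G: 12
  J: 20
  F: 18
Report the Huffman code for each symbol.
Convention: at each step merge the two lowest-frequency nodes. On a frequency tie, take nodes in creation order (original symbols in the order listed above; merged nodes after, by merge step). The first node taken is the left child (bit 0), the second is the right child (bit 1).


Huffman tree construction:
Step 1: Merge G(12) + F(18) = 30
Step 2: Merge J(20) + (G+F)(30) = 50
Read each symbol's code off the tree from the root (left child = 0, right child = 1).

Codes:
  G: 10 (length 2)
  J: 0 (length 1)
  F: 11 (length 2)
Average code length: 80/50 = 1.6000 bits/symbol


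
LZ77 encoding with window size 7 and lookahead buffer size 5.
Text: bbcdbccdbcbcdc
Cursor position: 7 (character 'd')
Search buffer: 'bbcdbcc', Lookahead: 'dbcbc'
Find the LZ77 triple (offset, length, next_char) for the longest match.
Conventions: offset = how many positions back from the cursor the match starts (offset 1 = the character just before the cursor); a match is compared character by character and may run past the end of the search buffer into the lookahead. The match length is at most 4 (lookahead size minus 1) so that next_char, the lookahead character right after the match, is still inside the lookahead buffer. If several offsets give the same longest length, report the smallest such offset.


Try each offset into the search buffer:
  offset=1 (pos 6, char 'c'): match length 0
  offset=2 (pos 5, char 'c'): match length 0
  offset=3 (pos 4, char 'b'): match length 0
  offset=4 (pos 3, char 'd'): match length 3
  offset=5 (pos 2, char 'c'): match length 0
  offset=6 (pos 1, char 'b'): match length 0
  offset=7 (pos 0, char 'b'): match length 0
Longest match has length 3 at offset 4.
next_char = character at position 7 + 3 = 10 -> 'b'

Best match: offset=4, length=3 (matching 'dbc' starting at position 3)
LZ77 triple: (4, 3, 'b')


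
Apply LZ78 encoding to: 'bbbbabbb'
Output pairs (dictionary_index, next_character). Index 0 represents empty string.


LZ78 encoding steps:
Dictionary: {0: ''}
Step 1: w='' (idx 0), next='b' -> output (0, 'b'), add 'b' as idx 1
Step 2: w='b' (idx 1), next='b' -> output (1, 'b'), add 'bb' as idx 2
Step 3: w='b' (idx 1), next='a' -> output (1, 'a'), add 'ba' as idx 3
Step 4: w='bb' (idx 2), next='b' -> output (2, 'b'), add 'bbb' as idx 4


Encoded: [(0, 'b'), (1, 'b'), (1, 'a'), (2, 'b')]


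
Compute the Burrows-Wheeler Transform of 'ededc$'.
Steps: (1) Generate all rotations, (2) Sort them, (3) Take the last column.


Rotations (sorted):
  0: $ededc -> last char: c
  1: c$eded -> last char: d
  2: dc$ede -> last char: e
  3: dedc$e -> last char: e
  4: edc$ed -> last char: d
  5: ededc$ -> last char: $


BWT = cdeed$


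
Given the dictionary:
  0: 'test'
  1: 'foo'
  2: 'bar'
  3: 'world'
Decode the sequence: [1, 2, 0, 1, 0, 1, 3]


Look up each index in the dictionary:
  1 -> 'foo'
  2 -> 'bar'
  0 -> 'test'
  1 -> 'foo'
  0 -> 'test'
  1 -> 'foo'
  3 -> 'world'

Decoded: "foo bar test foo test foo world"


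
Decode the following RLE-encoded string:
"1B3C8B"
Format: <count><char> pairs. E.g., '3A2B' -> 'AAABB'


Expanding each <count><char> pair:
  1B -> 'B'
  3C -> 'CCC'
  8B -> 'BBBBBBBB'

Decoded = BCCCBBBBBBBB


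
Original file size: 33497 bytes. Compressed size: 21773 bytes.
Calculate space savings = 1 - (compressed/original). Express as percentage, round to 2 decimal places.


ratio = compressed/original = 21773/33497 = 0.649999
savings = 1 - ratio = 1 - 0.649999 = 0.350001
as a percentage: 0.350001 * 100 = 35.0%

Space savings = 1 - 21773/33497 = 35.0%


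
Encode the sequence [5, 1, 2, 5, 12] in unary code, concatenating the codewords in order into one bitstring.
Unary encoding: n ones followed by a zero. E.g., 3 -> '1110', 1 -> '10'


Encode each number as n ones followed by a terminating 0:
  5 -> 111110 (6 bits)
  1 -> 10 (2 bits)
  2 -> 110 (3 bits)
  5 -> 111110 (6 bits)
  12 -> 1111111111110 (13 bits)
Total length = 6 + 2 + 3 + 6 + 13 = 30 bits.

Unary([5, 1, 2, 5, 12]) = 111110101101111101111111111110 (30 bits)


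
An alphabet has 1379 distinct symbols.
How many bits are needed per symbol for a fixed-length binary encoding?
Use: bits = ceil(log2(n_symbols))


log2(1379) = 10.4294
Bracket: 2^10 = 1024 < 1379 <= 2^11 = 2048
So ceil(log2(1379)) = 11

bits = ceil(log2(1379)) = ceil(10.4294) = 11 bits


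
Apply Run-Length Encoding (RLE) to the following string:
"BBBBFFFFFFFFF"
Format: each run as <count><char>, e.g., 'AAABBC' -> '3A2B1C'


Scanning runs left to right:
  i=0: run of 'B' x 4 -> '4B'
  i=4: run of 'F' x 9 -> '9F'

RLE = 4B9F


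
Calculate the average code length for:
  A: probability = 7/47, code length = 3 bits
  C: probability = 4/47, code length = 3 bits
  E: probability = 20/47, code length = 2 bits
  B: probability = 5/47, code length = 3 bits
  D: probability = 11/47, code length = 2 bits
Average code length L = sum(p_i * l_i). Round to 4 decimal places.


Weighted contributions p_i * l_i:
  A: (7/47) * 3 = 21/47
  C: (4/47) * 3 = 12/47
  E: (20/47) * 2 = 40/47
  B: (5/47) * 3 = 15/47
  D: (11/47) * 2 = 22/47
Sum = (21 + 12 + 40 + 15 + 22)/47 = 110/47

L = 110/47 = 2.3404 bits/symbol


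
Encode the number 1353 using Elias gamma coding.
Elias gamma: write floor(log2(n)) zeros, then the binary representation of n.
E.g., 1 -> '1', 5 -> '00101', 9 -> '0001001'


num_bits = floor(log2(1353)) + 1 = 11
leading_zeros = num_bits - 1 = 10
binary(1353) = 10101001001

Elias gamma(1353) = '0000000000' + '10101001001' = 000000000010101001001 (21 bits)


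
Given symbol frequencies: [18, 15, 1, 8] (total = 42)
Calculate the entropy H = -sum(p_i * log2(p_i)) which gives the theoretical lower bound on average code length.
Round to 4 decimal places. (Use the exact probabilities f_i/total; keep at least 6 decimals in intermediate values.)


Per-symbol terms -p_i * log2(p_i) with p_i = f_i/42:
  p = 18/42 = 0.428571: log2(p) = -1.222392, -p*log2(p) = 0.523882
  p = 15/42 = 0.357143: log2(p) = -1.485427, -p*log2(p) = 0.530510
  p = 1/42 = 0.023810: log2(p) = -5.392317, -p*log2(p) = 0.128389
  p = 8/42 = 0.190476: log2(p) = -2.392317, -p*log2(p) = 0.455680
H = 0.523882 + 0.530510 + 0.128389 + 0.455680 = 1.638461

H = 1.6385 bits/symbol


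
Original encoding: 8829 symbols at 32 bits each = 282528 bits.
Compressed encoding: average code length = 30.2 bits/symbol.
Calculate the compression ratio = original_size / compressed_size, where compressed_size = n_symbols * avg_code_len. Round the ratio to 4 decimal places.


original_size = n_symbols * orig_bits = 8829 * 32 = 282528 bits
compressed_size = n_symbols * avg_code_len = 8829 * 30.2 = 266635.8 bits
ratio = original_size / compressed_size = 282528 / 266635.8 = 1.0596

Compression ratio = 1.0596


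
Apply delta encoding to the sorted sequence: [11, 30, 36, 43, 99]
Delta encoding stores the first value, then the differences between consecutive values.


First value: 11
Deltas:
  30 - 11 = 19
  36 - 30 = 6
  43 - 36 = 7
  99 - 43 = 56


Delta encoded: [11, 19, 6, 7, 56]


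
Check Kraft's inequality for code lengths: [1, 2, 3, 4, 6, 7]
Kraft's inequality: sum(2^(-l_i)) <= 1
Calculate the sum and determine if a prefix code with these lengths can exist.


Sum = 2^(-1) + 2^(-2) + 2^(-3) + 2^(-4) + 2^(-6) + 2^(-7)
    = 0.5 + 0.25 + 0.125 + 0.0625 + 0.015625 + 0.0078125
    = 123/128 = 0.9609375
Since 0.9609375 <= 1, Kraft's inequality IS satisfied.
A prefix code with these lengths CAN exist.

Kraft sum = 0.9609375. Satisfied.


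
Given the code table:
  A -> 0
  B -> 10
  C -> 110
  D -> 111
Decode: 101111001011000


Decoding:
10 -> B
111 -> D
10 -> B
0 -> A
10 -> B
110 -> C
0 -> A
0 -> A


Result: BDBABCAA


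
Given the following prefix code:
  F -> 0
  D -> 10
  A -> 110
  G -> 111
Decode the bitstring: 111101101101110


Decoding step by step:
Bits 111 -> G
Bits 10 -> D
Bits 110 -> A
Bits 110 -> A
Bits 111 -> G
Bits 0 -> F


Decoded message: GDAAGF


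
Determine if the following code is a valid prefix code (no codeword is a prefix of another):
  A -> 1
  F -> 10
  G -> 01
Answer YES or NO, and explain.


Checking each pair (does one codeword prefix another?):
  A='1' vs F='10': prefix -- VIOLATION

NO -- this is NOT a valid prefix code. A (1) is a prefix of F (10).


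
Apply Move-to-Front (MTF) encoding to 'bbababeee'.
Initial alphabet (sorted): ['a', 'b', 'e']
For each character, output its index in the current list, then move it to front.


MTF encoding:
'b': index 1 in ['a', 'b', 'e'] -> ['b', 'a', 'e']
'b': index 0 in ['b', 'a', 'e'] -> ['b', 'a', 'e']
'a': index 1 in ['b', 'a', 'e'] -> ['a', 'b', 'e']
'b': index 1 in ['a', 'b', 'e'] -> ['b', 'a', 'e']
'a': index 1 in ['b', 'a', 'e'] -> ['a', 'b', 'e']
'b': index 1 in ['a', 'b', 'e'] -> ['b', 'a', 'e']
'e': index 2 in ['b', 'a', 'e'] -> ['e', 'b', 'a']
'e': index 0 in ['e', 'b', 'a'] -> ['e', 'b', 'a']
'e': index 0 in ['e', 'b', 'a'] -> ['e', 'b', 'a']


Output: [1, 0, 1, 1, 1, 1, 2, 0, 0]


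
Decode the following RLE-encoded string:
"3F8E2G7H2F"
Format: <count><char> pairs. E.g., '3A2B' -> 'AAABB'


Expanding each <count><char> pair:
  3F -> 'FFF'
  8E -> 'EEEEEEEE'
  2G -> 'GG'
  7H -> 'HHHHHHH'
  2F -> 'FF'

Decoded = FFFEEEEEEEEGGHHHHHHHFF


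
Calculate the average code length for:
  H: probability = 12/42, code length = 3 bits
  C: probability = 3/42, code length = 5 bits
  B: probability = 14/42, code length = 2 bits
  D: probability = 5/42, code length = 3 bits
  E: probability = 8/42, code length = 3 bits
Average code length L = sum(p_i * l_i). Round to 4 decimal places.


Weighted contributions p_i * l_i:
  H: (12/42) * 3 = 36/42
  C: (3/42) * 5 = 15/42
  B: (14/42) * 2 = 28/42
  D: (5/42) * 3 = 15/42
  E: (8/42) * 3 = 24/42
Sum = (36 + 15 + 28 + 15 + 24)/42 = 118/42

L = 118/42 = 2.8095 bits/symbol


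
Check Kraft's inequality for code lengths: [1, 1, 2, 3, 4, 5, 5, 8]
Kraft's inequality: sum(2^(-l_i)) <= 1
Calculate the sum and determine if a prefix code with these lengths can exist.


Sum = 2^(-1) + 2^(-1) + 2^(-2) + 2^(-3) + 2^(-4) + 2^(-5) + 2^(-5) + 2^(-8)
    = 0.5 + 0.5 + 0.25 + 0.125 + 0.0625 + 0.03125 + 0.03125 + 0.00390625
    = 385/256 = 1.50390625
Since 1.50390625 > 1, Kraft's inequality is NOT satisfied.
A prefix code with these lengths CANNOT exist.

Kraft sum = 1.50390625. Not satisfied.


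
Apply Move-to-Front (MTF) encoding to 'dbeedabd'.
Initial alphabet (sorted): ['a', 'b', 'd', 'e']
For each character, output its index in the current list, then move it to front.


MTF encoding:
'd': index 2 in ['a', 'b', 'd', 'e'] -> ['d', 'a', 'b', 'e']
'b': index 2 in ['d', 'a', 'b', 'e'] -> ['b', 'd', 'a', 'e']
'e': index 3 in ['b', 'd', 'a', 'e'] -> ['e', 'b', 'd', 'a']
'e': index 0 in ['e', 'b', 'd', 'a'] -> ['e', 'b', 'd', 'a']
'd': index 2 in ['e', 'b', 'd', 'a'] -> ['d', 'e', 'b', 'a']
'a': index 3 in ['d', 'e', 'b', 'a'] -> ['a', 'd', 'e', 'b']
'b': index 3 in ['a', 'd', 'e', 'b'] -> ['b', 'a', 'd', 'e']
'd': index 2 in ['b', 'a', 'd', 'e'] -> ['d', 'b', 'a', 'e']


Output: [2, 2, 3, 0, 2, 3, 3, 2]


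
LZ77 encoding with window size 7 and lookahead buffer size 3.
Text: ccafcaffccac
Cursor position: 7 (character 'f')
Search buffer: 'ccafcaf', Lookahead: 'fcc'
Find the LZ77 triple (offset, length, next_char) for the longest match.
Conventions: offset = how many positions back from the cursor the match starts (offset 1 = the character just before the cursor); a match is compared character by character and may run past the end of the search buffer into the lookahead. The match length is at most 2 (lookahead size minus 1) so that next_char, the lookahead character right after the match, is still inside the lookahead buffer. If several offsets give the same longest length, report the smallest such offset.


Try each offset into the search buffer:
  offset=1 (pos 6, char 'f'): match length 1
  offset=2 (pos 5, char 'a'): match length 0
  offset=3 (pos 4, char 'c'): match length 0
  offset=4 (pos 3, char 'f'): match length 2
  offset=5 (pos 2, char 'a'): match length 0
  offset=6 (pos 1, char 'c'): match length 0
  offset=7 (pos 0, char 'c'): match length 0
Longest match has length 2 at offset 4.
next_char = character at position 7 + 2 = 9 -> 'c'

Best match: offset=4, length=2 (matching 'fc' starting at position 3)
LZ77 triple: (4, 2, 'c')


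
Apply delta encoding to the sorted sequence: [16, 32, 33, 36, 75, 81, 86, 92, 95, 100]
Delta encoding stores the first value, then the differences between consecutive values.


First value: 16
Deltas:
  32 - 16 = 16
  33 - 32 = 1
  36 - 33 = 3
  75 - 36 = 39
  81 - 75 = 6
  86 - 81 = 5
  92 - 86 = 6
  95 - 92 = 3
  100 - 95 = 5


Delta encoded: [16, 16, 1, 3, 39, 6, 5, 6, 3, 5]


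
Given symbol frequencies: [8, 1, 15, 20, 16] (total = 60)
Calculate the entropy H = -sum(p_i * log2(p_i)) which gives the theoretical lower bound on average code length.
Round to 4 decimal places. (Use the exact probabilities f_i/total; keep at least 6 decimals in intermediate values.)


Per-symbol terms -p_i * log2(p_i) with p_i = f_i/60:
  p = 8/60 = 0.133333: log2(p) = -2.906891, -p*log2(p) = 0.387585
  p = 1/60 = 0.016667: log2(p) = -5.906891, -p*log2(p) = 0.098448
  p = 15/60 = 0.250000: log2(p) = -2.000000, -p*log2(p) = 0.500000
  p = 20/60 = 0.333333: log2(p) = -1.584963, -p*log2(p) = 0.528321
  p = 16/60 = 0.266667: log2(p) = -1.906891, -p*log2(p) = 0.508504
H = 0.387585 + 0.098448 + 0.500000 + 0.528321 + 0.508504 = 2.022858

H = 2.0229 bits/symbol
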